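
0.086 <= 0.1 True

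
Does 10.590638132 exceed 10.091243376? Yes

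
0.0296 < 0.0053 False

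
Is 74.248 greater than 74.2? Yes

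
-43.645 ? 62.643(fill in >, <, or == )<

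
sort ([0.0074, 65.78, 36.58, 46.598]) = [0.0074, 36.58, 46.598, 65.78]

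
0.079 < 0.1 True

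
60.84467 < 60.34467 False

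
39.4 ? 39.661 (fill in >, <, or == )<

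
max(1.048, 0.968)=1.048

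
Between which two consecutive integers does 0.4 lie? 0 and 1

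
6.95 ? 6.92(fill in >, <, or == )>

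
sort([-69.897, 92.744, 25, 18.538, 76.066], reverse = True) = [92.744, 76.066, 25, 18.538, -69.897]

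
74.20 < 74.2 False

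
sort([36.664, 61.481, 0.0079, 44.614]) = [0.0079, 36.664, 44.614, 61.481]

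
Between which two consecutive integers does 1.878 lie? 1 and 2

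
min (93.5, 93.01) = 93.01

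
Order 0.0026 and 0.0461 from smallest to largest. 0.0026, 0.0461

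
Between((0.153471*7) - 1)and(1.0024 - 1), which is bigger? ((0.153471*7) - 1)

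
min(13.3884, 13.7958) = 13.3884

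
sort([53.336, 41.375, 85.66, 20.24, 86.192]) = [20.24, 41.375, 53.336, 85.66, 86.192]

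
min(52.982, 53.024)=52.982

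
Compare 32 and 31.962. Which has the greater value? 32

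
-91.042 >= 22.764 False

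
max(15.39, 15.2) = 15.39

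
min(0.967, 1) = 0.967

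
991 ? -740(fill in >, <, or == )>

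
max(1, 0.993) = 1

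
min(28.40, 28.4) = 28.40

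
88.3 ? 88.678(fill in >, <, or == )<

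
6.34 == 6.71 False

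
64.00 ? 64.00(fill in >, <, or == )==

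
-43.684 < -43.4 True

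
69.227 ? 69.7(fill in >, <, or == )<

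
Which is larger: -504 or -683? -504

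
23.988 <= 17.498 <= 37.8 False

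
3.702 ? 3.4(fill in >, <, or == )>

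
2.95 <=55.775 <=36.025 False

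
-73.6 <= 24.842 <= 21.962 False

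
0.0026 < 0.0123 True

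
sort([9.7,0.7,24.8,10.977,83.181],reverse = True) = [83.181,24.8,10.977,9.7,0.7]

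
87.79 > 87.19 True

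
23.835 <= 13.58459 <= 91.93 False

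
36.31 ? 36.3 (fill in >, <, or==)>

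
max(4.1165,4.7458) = 4.7458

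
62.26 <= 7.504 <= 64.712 False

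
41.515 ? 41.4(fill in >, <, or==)>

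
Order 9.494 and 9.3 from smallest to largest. 9.3, 9.494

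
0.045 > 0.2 False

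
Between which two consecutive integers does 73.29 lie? 73 and 74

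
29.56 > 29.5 True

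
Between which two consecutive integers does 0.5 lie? 0 and 1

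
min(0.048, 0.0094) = 0.0094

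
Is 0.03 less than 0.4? Yes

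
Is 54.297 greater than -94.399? Yes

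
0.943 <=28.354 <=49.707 True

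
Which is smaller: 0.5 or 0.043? 0.043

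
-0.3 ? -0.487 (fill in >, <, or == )>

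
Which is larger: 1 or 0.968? 1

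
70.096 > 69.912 True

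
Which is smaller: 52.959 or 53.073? 52.959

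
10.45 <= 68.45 True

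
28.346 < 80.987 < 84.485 True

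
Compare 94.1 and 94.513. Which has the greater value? 94.513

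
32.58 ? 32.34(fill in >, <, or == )>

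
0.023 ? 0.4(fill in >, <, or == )<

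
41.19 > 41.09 True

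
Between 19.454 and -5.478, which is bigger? 19.454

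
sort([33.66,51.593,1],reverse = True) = [51.593,33.66,1]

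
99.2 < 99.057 False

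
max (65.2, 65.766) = 65.766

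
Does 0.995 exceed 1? No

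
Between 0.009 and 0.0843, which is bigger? 0.0843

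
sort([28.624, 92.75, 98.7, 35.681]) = [28.624, 35.681, 92.75, 98.7]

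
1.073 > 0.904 True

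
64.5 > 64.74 False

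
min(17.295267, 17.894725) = 17.295267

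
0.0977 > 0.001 True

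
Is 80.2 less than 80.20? No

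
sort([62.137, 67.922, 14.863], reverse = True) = [67.922, 62.137, 14.863]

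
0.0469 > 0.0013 True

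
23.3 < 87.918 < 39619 True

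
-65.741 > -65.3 False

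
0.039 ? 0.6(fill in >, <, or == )<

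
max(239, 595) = 595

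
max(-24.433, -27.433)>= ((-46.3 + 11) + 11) False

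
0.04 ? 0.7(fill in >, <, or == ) <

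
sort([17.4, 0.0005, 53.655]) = [0.0005, 17.4, 53.655]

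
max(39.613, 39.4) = 39.613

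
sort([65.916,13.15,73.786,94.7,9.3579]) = [9.3579,13.15,65.916,73.786,94.7]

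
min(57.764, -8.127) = -8.127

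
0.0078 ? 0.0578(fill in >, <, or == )<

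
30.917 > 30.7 True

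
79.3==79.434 False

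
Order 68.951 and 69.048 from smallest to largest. 68.951,69.048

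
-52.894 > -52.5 False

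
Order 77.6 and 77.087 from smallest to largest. 77.087, 77.6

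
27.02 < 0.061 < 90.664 False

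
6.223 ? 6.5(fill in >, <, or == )<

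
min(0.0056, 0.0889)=0.0056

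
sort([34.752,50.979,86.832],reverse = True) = [86.832,50.979,34.752]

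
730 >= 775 False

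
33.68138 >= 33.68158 False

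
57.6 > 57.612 False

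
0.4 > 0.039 True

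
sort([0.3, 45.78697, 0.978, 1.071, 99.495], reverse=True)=[99.495, 45.78697, 1.071, 0.978, 0.3]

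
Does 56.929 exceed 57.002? No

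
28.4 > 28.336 True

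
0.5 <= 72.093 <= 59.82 False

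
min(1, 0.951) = 0.951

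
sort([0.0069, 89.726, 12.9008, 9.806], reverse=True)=[89.726, 12.9008, 9.806, 0.0069]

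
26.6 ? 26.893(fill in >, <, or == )<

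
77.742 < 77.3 False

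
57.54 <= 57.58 True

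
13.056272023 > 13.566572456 False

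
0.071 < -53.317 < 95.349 False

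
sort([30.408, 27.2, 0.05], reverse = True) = [30.408, 27.2, 0.05]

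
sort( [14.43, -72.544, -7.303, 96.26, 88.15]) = [-72.544, -7.303, 14.43, 88.15, 96.26]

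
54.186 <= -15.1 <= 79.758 False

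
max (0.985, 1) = 1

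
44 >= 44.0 True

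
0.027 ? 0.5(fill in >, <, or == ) <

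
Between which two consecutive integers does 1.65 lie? 1 and 2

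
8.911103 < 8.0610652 False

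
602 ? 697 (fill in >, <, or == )<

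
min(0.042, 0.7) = 0.042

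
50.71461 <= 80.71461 True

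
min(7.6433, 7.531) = 7.531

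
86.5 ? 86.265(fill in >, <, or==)>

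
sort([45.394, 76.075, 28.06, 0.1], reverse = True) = [76.075, 45.394, 28.06, 0.1]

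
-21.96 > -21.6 False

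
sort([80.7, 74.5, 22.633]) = [22.633, 74.5, 80.7]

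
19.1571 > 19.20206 False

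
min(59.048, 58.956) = 58.956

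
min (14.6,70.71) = 14.6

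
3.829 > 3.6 True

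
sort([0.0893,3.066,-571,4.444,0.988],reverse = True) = [4.444,3.066,0.988,0.0893,-571]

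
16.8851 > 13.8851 True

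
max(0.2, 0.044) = 0.2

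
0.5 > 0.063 True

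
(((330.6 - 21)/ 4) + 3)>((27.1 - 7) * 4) False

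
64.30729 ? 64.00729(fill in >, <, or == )>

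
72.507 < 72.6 True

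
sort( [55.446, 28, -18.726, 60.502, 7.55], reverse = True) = [60.502, 55.446, 28, 7.55, -18.726]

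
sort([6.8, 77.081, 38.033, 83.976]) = [6.8, 38.033, 77.081, 83.976]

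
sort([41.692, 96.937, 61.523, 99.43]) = [41.692, 61.523, 96.937, 99.43]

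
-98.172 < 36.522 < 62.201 True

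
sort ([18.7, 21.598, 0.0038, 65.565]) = [0.0038, 18.7, 21.598, 65.565]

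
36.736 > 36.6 True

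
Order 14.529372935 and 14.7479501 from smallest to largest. 14.529372935, 14.7479501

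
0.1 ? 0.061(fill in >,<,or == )>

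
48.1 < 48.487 True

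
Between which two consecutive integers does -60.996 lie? -61 and -60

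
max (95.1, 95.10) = 95.10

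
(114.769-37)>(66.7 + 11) True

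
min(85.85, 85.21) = 85.21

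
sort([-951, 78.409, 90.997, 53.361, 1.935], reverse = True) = [90.997, 78.409, 53.361, 1.935, -951]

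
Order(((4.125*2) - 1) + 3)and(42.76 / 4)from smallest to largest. (((4.125*2) - 1) + 3), (42.76 / 4)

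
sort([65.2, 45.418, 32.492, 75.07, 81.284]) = [32.492, 45.418, 65.2, 75.07, 81.284]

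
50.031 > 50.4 False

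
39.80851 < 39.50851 False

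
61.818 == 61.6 False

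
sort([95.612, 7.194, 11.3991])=[7.194, 11.3991, 95.612]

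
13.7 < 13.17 False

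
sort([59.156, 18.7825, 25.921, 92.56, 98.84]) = [18.7825, 25.921, 59.156, 92.56, 98.84]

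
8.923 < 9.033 True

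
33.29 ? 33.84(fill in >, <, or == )<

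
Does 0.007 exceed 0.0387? No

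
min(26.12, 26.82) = 26.12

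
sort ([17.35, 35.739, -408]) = [-408, 17.35, 35.739]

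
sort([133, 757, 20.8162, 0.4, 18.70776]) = [0.4, 18.70776, 20.8162, 133, 757]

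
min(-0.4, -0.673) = -0.673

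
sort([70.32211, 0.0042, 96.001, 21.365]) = [0.0042, 21.365, 70.32211, 96.001]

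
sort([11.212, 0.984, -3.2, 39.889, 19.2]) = [-3.2, 0.984, 11.212, 19.2, 39.889]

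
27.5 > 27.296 True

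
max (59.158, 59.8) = 59.8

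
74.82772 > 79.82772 False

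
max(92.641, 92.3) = 92.641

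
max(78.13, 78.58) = 78.58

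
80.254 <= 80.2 False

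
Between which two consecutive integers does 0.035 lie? 0 and 1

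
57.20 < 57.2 False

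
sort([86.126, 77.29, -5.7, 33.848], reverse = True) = [86.126, 77.29, 33.848, -5.7]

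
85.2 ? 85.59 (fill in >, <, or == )<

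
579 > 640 False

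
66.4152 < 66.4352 True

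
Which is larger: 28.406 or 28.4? 28.406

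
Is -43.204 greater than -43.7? Yes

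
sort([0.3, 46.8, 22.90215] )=[0.3, 22.90215, 46.8]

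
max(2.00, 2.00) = 2.00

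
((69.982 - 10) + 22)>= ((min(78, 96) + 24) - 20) False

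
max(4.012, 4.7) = 4.7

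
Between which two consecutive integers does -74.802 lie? -75 and -74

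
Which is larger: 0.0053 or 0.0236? 0.0236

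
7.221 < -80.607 False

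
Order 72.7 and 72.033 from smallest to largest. 72.033, 72.7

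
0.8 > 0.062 True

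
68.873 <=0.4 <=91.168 False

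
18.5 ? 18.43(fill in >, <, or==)>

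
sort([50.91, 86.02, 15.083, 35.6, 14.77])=[14.77, 15.083, 35.6, 50.91, 86.02]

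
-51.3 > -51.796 True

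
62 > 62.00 False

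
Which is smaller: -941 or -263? -941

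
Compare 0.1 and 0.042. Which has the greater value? 0.1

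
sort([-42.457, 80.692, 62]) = [-42.457, 62, 80.692]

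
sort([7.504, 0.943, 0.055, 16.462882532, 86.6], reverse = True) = [86.6, 16.462882532, 7.504, 0.943, 0.055]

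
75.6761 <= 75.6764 True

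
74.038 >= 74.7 False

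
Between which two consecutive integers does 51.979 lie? 51 and 52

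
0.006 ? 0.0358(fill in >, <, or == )<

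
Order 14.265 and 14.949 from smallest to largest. 14.265,14.949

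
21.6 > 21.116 True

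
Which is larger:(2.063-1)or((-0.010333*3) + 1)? (2.063-1)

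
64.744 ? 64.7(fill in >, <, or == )>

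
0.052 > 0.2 False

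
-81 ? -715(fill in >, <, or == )>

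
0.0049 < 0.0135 True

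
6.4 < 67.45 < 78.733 True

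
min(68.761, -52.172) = -52.172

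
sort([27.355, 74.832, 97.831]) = [27.355, 74.832, 97.831]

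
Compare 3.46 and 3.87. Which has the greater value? 3.87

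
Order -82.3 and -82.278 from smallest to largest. -82.3, -82.278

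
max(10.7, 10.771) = 10.771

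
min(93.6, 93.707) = 93.6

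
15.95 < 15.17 False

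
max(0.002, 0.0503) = 0.0503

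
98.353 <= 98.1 False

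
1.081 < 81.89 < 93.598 True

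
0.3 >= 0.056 True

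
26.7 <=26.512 False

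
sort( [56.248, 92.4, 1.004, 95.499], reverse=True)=[95.499, 92.4, 56.248, 1.004]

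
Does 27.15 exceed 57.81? No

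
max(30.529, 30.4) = 30.529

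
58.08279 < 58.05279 False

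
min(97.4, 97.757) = 97.4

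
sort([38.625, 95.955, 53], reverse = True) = [95.955, 53, 38.625]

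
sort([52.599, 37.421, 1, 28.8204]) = [1, 28.8204, 37.421, 52.599]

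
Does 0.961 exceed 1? No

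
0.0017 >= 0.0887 False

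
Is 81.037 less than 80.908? No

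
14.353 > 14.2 True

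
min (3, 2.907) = 2.907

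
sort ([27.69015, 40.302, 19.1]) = [19.1, 27.69015, 40.302]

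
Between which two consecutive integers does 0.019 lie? 0 and 1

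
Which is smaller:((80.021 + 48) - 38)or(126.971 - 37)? (126.971 - 37)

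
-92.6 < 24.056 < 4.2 False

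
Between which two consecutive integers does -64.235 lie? -65 and -64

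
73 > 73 False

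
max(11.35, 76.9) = 76.9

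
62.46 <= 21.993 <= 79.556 False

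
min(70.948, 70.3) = 70.3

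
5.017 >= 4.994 True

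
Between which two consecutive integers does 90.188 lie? 90 and 91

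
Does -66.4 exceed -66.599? Yes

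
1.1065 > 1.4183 False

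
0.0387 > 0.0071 True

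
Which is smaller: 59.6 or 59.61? 59.6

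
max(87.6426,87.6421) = 87.6426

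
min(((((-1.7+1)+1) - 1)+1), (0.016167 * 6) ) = 0.097002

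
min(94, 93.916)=93.916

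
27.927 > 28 False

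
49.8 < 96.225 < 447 True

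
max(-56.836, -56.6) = -56.6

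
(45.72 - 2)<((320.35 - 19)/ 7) False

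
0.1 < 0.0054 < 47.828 False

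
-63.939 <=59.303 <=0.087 False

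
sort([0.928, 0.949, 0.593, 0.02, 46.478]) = [0.02, 0.593, 0.928, 0.949, 46.478]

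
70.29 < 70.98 True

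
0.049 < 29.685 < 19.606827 False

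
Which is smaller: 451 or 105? 105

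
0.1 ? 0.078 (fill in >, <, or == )>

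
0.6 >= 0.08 True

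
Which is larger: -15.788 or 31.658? 31.658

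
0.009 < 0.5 True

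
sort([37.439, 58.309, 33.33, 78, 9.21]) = [9.21, 33.33, 37.439, 58.309, 78]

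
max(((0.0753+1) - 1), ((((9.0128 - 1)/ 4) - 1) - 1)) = 0.0753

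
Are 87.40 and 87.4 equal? Yes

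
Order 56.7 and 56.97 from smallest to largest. 56.7, 56.97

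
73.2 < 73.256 True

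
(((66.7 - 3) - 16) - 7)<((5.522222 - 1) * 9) False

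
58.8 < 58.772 False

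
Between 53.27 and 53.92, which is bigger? 53.92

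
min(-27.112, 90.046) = -27.112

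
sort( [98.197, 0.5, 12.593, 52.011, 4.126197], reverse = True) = [98.197, 52.011, 12.593, 4.126197, 0.5]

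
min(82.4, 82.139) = 82.139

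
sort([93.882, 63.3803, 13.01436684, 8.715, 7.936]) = [7.936, 8.715, 13.01436684, 63.3803, 93.882]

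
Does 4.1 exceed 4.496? No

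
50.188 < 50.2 True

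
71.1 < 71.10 False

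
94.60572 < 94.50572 False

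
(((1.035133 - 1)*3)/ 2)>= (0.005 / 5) True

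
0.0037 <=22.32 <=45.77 True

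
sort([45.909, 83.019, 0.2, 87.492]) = [0.2, 45.909, 83.019, 87.492]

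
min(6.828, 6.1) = 6.1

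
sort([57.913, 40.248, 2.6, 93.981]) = [2.6, 40.248, 57.913, 93.981]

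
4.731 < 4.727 False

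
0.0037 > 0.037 False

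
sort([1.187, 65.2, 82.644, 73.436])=[1.187, 65.2, 73.436, 82.644]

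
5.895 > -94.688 True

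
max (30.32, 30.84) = 30.84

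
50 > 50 False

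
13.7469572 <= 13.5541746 False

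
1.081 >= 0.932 True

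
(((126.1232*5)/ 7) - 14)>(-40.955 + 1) True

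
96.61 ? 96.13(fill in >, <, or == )>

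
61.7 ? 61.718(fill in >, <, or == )<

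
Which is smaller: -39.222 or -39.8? -39.8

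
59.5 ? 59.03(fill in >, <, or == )>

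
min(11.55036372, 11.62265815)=11.55036372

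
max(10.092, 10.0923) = 10.0923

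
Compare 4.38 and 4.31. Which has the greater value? 4.38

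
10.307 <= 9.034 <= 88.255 False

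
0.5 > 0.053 True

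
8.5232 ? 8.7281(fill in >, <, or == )<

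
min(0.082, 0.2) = 0.082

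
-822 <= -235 True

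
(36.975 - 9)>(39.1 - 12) True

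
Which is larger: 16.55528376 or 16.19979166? 16.55528376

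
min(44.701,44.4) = 44.4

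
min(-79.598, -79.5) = -79.598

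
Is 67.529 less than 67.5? No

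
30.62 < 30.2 False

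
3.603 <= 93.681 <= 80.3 False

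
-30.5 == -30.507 False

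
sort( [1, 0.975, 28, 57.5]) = [0.975, 1, 28, 57.5]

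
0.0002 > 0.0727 False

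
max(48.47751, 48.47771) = 48.47771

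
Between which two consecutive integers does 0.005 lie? 0 and 1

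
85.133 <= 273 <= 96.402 False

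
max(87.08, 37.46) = 87.08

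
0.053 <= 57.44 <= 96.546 True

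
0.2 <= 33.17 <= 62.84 True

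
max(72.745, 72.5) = 72.745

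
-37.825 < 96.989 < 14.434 False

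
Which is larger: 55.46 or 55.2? 55.46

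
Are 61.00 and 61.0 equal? Yes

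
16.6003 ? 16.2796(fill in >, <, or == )>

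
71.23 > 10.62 True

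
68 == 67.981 False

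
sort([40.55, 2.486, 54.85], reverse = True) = [54.85, 40.55, 2.486]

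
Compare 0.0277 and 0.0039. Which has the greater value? 0.0277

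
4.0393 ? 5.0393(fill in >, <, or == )<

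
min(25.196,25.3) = 25.196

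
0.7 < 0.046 False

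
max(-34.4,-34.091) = -34.091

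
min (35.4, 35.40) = 35.4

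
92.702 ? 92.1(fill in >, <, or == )>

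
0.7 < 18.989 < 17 False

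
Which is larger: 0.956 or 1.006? 1.006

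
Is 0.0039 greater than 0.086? No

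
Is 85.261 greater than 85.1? Yes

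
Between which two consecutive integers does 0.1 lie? 0 and 1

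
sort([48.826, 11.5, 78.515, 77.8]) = [11.5, 48.826, 77.8, 78.515]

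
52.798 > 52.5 True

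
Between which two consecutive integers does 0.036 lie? 0 and 1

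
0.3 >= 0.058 True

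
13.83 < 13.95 True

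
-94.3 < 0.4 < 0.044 False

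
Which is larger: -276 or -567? -276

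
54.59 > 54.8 False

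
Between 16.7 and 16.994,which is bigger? 16.994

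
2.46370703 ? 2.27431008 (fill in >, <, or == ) >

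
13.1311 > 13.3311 False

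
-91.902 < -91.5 True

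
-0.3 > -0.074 False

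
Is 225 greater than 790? No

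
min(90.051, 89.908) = 89.908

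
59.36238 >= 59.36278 False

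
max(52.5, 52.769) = 52.769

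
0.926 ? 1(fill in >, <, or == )<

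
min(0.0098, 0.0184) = 0.0098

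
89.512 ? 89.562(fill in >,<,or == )<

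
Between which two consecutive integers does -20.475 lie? -21 and -20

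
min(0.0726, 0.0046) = 0.0046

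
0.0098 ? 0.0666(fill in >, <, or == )<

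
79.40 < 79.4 False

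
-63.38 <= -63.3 True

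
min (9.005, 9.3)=9.005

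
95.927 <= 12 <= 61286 False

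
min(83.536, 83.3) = 83.3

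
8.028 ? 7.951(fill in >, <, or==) >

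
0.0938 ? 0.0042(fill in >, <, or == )>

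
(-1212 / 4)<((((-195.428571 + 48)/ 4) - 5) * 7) True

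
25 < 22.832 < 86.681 False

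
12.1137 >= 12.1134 True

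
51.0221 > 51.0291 False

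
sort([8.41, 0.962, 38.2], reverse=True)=[38.2, 8.41, 0.962]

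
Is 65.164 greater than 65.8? No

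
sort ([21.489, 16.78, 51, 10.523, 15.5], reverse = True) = [51, 21.489, 16.78, 15.5, 10.523]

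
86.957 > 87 False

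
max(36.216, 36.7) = 36.7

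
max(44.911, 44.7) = 44.911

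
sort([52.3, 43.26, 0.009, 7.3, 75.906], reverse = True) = [75.906, 52.3, 43.26, 7.3, 0.009]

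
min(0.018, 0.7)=0.018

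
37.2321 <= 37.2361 True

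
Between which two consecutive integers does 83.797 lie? 83 and 84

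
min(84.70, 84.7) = 84.70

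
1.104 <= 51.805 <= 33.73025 False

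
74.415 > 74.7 False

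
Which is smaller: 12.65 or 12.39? 12.39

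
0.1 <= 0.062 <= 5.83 False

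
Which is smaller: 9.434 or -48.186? -48.186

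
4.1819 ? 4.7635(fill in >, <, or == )<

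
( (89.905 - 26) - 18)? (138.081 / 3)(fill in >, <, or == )<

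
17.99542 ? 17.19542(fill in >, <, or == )>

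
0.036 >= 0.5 False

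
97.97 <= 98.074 True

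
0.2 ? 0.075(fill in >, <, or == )>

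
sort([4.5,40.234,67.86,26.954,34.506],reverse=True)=[67.86,40.234,34.506,26.954,4.5]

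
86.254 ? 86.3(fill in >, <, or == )<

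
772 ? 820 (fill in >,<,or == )<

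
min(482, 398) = 398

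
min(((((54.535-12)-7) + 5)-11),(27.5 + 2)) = 29.5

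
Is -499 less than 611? Yes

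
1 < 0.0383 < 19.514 False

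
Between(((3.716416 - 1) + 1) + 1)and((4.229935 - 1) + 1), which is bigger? (((3.716416 - 1) + 1) + 1)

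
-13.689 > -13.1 False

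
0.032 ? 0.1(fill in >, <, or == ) <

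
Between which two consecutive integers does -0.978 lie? -1 and 0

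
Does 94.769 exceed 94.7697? No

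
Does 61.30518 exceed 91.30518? No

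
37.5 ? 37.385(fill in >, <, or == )>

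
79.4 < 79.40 False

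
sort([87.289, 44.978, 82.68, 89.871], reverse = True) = [89.871, 87.289, 82.68, 44.978]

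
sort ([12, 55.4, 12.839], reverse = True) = [55.4, 12.839, 12]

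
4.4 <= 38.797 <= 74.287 True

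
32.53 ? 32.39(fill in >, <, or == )>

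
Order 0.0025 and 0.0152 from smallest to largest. 0.0025,0.0152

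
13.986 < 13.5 False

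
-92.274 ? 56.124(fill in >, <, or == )<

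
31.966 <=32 True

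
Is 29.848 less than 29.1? No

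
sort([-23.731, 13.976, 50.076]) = [-23.731, 13.976, 50.076]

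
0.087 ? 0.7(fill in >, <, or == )<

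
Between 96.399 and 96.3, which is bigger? 96.399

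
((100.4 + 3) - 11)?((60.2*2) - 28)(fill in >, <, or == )==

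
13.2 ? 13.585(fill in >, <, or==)<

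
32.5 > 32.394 True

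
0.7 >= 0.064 True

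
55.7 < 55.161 False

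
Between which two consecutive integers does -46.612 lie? -47 and -46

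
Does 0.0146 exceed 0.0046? Yes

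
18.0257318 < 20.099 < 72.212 True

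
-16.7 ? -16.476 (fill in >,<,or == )<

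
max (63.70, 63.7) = 63.7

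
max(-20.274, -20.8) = -20.274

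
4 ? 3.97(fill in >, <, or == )>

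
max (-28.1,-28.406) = -28.1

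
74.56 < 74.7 True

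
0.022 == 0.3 False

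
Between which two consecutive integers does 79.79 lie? 79 and 80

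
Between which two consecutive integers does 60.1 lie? 60 and 61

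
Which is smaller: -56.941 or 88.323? -56.941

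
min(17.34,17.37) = 17.34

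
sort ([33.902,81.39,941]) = [33.902,81.39,941]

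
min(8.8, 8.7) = 8.7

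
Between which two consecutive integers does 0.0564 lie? 0 and 1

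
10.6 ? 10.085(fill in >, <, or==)>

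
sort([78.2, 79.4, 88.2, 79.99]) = [78.2, 79.4, 79.99, 88.2]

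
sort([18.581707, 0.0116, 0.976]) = [0.0116, 0.976, 18.581707]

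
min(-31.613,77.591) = -31.613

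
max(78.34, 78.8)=78.8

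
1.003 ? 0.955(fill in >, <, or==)>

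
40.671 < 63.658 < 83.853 True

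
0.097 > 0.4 False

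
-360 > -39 False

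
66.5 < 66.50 False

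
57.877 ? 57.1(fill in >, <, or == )>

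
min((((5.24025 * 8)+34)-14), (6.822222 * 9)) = 61.399998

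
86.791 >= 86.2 True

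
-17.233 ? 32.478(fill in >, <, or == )<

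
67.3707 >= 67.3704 True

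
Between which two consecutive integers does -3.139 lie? -4 and -3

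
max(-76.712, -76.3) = -76.3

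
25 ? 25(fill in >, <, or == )==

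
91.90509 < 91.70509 False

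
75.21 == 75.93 False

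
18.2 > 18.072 True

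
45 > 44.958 True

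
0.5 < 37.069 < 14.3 False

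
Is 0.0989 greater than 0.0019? Yes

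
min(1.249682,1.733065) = 1.249682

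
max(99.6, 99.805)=99.805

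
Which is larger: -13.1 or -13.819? -13.1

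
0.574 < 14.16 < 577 True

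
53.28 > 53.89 False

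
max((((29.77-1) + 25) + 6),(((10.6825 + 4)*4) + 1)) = 59.77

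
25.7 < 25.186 False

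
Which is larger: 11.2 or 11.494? 11.494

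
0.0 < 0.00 False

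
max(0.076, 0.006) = 0.076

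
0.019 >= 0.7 False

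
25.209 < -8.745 False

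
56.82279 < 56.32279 False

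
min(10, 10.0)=10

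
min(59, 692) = 59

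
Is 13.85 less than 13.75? No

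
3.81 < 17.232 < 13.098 False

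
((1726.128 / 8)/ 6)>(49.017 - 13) False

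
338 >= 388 False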